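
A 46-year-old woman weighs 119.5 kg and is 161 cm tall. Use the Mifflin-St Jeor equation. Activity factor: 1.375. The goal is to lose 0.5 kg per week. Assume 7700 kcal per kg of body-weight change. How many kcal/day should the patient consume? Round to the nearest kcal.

1939 kcal/day

Mifflin-St Jeor (female): BMR = 10(119.5) + 6.25(161) − 5(46) − 161 = 1195 + 1006.25 − 230 − 161 = 1810.25 kcal/day.
TEE = 1810.25 × 1.375 = 2489.0938 kcal/day.
Required daily deficit = 0.5 × 7700 ÷ 7 = 550 kcal/day.
Target intake = 2489.0938 − 550 = 1939.0938 kcal/day.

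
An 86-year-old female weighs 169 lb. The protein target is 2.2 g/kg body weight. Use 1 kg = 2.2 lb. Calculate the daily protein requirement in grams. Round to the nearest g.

169 g/day

Weight in kg = 169 ÷ 2.2 = 76.8182 kg.
Protein = 2.2 g/kg × 76.8182 kg = 169 g/day.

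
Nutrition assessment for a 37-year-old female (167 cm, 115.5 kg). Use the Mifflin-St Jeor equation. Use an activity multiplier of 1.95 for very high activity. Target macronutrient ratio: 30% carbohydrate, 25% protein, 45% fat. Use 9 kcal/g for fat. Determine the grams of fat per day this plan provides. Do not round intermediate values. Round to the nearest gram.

Mifflin-St Jeor (female): BMR = 10(115.5) + 6.25(167) − 5(37) − 161 = 1155 + 1043.75 − 185 − 161 = 1852.75 kcal/day.
TEE = 1852.75 × 1.95 = 3612.8625 kcal/day.
Fat energy = 45% × 3612.8625 = 1625.7881 kcal.
Fat = 1625.7881 ÷ 9 kcal/g = 180.6431 g.

181 g/day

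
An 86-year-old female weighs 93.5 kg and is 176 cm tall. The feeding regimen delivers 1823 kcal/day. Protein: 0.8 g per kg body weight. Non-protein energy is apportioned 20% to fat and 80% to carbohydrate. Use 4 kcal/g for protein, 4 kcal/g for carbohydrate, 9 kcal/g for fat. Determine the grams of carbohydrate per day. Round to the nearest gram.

Protein = 0.8 × 93.5 = 74.8 g → 74.8 × 4 = 299.2 kcal.
Non-protein calories = 1823 − 299.2 = 1523.8 kcal.
Fat: 20% × 1523.8 = 304.76 kcal; carbohydrate: 1219.04 kcal.
Carbohydrate: 1219.04 kcal ÷ 4 kcal/g = 304.76 g.

305 g/day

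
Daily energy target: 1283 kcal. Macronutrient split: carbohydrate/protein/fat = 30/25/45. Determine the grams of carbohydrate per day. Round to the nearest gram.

96 g/day

Carbohydrate energy = 30% × 1283 = 384.9 kcal.
At 4 kcal/g: 384.9 ÷ 4 = 96.225 g.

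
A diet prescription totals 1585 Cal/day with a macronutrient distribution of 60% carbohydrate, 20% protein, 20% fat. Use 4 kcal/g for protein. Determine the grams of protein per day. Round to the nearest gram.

Protein energy = 20% × 1585 = 317 kcal.
At 4 kcal/g: 317 ÷ 4 = 79.25 g.

79 g/day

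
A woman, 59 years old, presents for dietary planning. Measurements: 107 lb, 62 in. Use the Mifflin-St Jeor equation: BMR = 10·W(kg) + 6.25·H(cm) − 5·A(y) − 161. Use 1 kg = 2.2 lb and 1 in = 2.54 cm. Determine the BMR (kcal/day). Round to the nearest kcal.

1015 kcal/day

Convert to metric: weight = 107 ÷ 2.2 = 48.6364 kg; height = 62 × 2.54 = 157.48 cm.
Mifflin-St Jeor (female): BMR = 10(48.6364) + 6.25(157.48) − 5(59) − 161 = 486.3636 + 984.25 − 295 − 161 = 1014.6136 kcal/day.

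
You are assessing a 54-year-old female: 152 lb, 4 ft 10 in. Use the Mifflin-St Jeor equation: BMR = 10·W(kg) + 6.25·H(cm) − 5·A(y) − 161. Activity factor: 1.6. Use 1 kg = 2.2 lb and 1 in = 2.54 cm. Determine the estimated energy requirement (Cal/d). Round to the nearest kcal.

Convert to metric: weight = 152 ÷ 2.2 = 69.0909 kg; height = (4×12 + 10) × 2.54 = 58 × 2.54 = 147.32 cm.
Mifflin-St Jeor (female): BMR = 10(69.0909) + 6.25(147.32) − 5(54) − 161 = 690.9091 + 920.75 − 270 − 161 = 1180.6591 kcal/day.
TEE = BMR × activity factor = 1180.6591 × 1.6 = 1889.0545 kcal/day.

1889 Cal/d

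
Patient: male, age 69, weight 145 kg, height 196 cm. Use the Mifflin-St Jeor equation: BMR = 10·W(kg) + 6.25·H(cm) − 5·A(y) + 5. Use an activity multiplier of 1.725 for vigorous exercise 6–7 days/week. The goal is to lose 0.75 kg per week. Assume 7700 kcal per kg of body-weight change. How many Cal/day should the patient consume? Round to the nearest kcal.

Mifflin-St Jeor (male): BMR = 10(145) + 6.25(196) − 5(69) + 5 = 1450 + 1225 − 345 + 5 = 2335 kcal/day.
TEE = 2335 × 1.725 = 4027.875 kcal/day.
Required daily deficit = 0.75 × 7700 ÷ 7 = 825 kcal/day.
Target intake = 4027.875 − 825 = 3202.875 kcal/day.

3203 Cal/day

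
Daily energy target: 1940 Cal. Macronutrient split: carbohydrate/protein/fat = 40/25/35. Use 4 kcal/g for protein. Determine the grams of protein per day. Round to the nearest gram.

121 g/day

Protein energy = 25% × 1940 = 485 kcal.
At 4 kcal/g: 485 ÷ 4 = 121.25 g.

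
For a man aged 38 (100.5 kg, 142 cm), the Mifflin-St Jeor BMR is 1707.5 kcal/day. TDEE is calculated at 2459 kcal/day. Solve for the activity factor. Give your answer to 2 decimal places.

1.44

Activity factor = TEE ÷ BMR = 2459 ÷ 1707.5 = 1.44.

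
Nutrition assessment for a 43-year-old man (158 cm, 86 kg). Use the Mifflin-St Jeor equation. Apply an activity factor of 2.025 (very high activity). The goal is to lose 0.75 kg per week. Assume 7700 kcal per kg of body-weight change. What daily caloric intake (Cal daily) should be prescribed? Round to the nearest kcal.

Mifflin-St Jeor (male): BMR = 10(86) + 6.25(158) − 5(43) + 5 = 860 + 987.5 − 215 + 5 = 1637.5 kcal/day.
TEE = 1637.5 × 2.025 = 3315.9375 kcal/day.
Required daily deficit = 0.75 × 7700 ÷ 7 = 825 kcal/day.
Target intake = 3315.9375 − 825 = 2490.9375 kcal/day.

2491 Cal daily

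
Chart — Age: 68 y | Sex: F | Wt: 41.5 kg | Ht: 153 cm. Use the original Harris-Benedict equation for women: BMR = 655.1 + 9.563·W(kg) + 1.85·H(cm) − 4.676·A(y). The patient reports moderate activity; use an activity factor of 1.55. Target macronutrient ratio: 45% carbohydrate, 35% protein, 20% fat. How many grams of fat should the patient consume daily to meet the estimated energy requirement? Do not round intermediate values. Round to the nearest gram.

Harris-Benedict: BMR = 655.1 + 9.563(41.5) + 1.85(153) − 4.676(68) = 1017.0465 kcal/day.
TEE = 1017.0465 × 1.55 = 1576.4221 kcal/day.
Fat energy = 20% × 1576.4221 = 315.2844 kcal.
Fat = 315.2844 ÷ 9 kcal/g = 35.0316 g.

35 g/day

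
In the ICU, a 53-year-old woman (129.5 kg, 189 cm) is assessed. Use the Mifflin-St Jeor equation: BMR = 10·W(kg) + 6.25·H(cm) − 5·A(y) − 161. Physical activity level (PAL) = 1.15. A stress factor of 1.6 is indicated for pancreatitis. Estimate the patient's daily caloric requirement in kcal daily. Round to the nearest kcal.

3772 kcal daily

Mifflin-St Jeor (female): BMR = 10(129.5) + 6.25(189) − 5(53) − 161 = 1295 + 1181.25 − 265 − 161 = 2050.25 kcal/day.
TEE = BMR × activity factor = 2050.25 × 1.15 = 2357.7875 kcal/day.
Apply stress factor: 2357.7875 × 1.6 = 3772.46 kcal/day.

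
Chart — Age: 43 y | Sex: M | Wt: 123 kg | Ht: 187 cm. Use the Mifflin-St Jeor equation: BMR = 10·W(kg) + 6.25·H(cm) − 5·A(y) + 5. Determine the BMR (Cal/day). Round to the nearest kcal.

2189 Cal/day

Mifflin-St Jeor (male): BMR = 10(123) + 6.25(187) − 5(43) + 5 = 1230 + 1168.75 − 215 + 5 = 2188.75 kcal/day.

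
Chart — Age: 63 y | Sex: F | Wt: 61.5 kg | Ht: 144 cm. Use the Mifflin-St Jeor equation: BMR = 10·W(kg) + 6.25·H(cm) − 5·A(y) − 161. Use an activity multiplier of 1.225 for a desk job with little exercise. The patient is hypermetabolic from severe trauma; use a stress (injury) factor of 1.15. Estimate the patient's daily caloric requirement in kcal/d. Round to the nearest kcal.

Mifflin-St Jeor (female): BMR = 10(61.5) + 6.25(144) − 5(63) − 161 = 615 + 900 − 315 − 161 = 1039 kcal/day.
TEE = BMR × activity factor = 1039 × 1.225 = 1272.775 kcal/day.
Apply stress factor: 1272.775 × 1.15 = 1463.6913 kcal/day.

1464 kcal/d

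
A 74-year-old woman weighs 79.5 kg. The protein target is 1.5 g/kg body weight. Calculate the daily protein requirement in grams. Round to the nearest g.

Protein = 1.5 g/kg × 79.5 kg = 119.25 g/day.

119 g/day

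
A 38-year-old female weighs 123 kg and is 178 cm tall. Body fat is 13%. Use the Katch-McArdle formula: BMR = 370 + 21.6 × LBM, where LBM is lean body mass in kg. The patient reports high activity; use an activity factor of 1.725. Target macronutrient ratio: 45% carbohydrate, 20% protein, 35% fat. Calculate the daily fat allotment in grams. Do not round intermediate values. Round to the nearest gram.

180 g/day

LBM = 123 × (1 − 0.13) = 107.01 kg. Katch-McArdle: BMR = 370 + 21.6 × 107.01 = 2681.416 kcal/day.
TEE = 2681.416 × 1.725 = 4625.4426 kcal/day.
Fat energy = 35% × 4625.4426 = 1618.9049 kcal.
Fat = 1618.9049 ÷ 9 kcal/g = 179.8783 g.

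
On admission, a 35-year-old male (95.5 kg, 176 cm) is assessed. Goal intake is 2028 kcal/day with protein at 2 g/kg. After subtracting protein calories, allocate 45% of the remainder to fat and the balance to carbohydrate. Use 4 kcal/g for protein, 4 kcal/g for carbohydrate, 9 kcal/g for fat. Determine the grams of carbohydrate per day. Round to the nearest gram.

174 g/day

Protein = 2 × 95.5 = 191 g → 191 × 4 = 764 kcal.
Non-protein calories = 2028 − 764 = 1264 kcal.
Fat: 45% × 1264 = 568.8 kcal; carbohydrate: 695.2 kcal.
Carbohydrate: 695.2 kcal ÷ 4 kcal/g = 173.8 g.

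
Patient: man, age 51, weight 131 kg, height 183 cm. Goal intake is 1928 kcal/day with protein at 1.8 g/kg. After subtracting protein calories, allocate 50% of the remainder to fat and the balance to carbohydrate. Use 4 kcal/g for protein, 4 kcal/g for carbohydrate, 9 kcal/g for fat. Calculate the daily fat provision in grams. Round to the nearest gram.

55 g/day

Protein = 1.8 × 131 = 235.8 g → 235.8 × 4 = 943.2 kcal.
Non-protein calories = 1928 − 943.2 = 984.8 kcal.
Fat: 50% × 984.8 = 492.4 kcal; carbohydrate: 492.4 kcal.
Fat: 492.4 kcal ÷ 9 kcal/g = 54.7111 g.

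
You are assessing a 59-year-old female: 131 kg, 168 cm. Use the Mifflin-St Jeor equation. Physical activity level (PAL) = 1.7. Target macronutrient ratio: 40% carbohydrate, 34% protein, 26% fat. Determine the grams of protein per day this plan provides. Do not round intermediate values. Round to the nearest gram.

Mifflin-St Jeor (female): BMR = 10(131) + 6.25(168) − 5(59) − 161 = 1310 + 1050 − 295 − 161 = 1904 kcal/day.
TEE = 1904 × 1.7 = 3236.8 kcal/day.
Protein energy = 34% × 3236.8 = 1100.512 kcal.
Protein = 1100.512 ÷ 4 kcal/g = 275.128 g.

275 g/day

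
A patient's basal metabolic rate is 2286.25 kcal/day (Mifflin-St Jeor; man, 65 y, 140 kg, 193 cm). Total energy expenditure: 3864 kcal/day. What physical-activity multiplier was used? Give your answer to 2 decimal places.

Activity factor = TEE ÷ BMR = 3864 ÷ 2286.25 = 1.69.

1.69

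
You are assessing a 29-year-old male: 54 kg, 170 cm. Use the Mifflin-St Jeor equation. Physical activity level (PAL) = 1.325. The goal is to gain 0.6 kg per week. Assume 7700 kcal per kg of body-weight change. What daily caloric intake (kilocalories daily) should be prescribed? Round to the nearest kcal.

2598 kilocalories daily

Mifflin-St Jeor (male): BMR = 10(54) + 6.25(170) − 5(29) + 5 = 540 + 1062.5 − 145 + 5 = 1462.5 kcal/day.
TEE = 1462.5 × 1.325 = 1937.8125 kcal/day.
Required daily surplus = 0.6 × 7700 ÷ 7 = 660 kcal/day.
Target intake = 1937.8125 + 660 = 2597.8125 kcal/day.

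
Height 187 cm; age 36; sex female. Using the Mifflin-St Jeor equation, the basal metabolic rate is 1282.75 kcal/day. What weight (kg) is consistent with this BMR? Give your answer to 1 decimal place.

45.5 kg

1282.75 = 10·W + 6.25(187) − 5(36) − 161
10·W = 1282.75 − 827.75 = 455, so W = 45.5 kg.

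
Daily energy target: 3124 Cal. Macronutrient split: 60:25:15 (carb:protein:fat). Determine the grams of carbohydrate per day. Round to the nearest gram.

Carbohydrate energy = 60% × 3124 = 1874.4 kcal.
At 4 kcal/g: 1874.4 ÷ 4 = 468.6 g.

469 g/day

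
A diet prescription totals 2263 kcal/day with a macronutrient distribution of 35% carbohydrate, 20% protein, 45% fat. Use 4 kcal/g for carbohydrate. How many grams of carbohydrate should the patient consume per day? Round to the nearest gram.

Carbohydrate energy = 35% × 2263 = 792.05 kcal.
At 4 kcal/g: 792.05 ÷ 4 = 198.0125 g.

198 g/day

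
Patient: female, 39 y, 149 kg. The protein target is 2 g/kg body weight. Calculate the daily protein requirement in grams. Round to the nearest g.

Protein = 2 g/kg × 149 kg = 298 g/day.

298 g/day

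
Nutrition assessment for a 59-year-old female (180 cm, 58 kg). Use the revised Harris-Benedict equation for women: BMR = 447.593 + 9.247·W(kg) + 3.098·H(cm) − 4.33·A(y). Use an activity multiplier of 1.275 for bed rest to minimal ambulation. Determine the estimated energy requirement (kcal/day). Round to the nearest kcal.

1640 kcal/day

Harris-Benedict: BMR = 447.593 + 9.247(58) + 3.098(180) − 4.33(59) = 1286.089 kcal/day.
TEE = BMR × activity factor = 1286.089 × 1.275 = 1639.7635 kcal/day.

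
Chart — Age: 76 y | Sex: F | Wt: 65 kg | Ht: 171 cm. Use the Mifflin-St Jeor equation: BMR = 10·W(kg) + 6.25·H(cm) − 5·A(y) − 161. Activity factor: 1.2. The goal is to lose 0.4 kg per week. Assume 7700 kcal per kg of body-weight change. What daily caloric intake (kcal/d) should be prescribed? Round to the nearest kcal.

973 kcal/d

Mifflin-St Jeor (female): BMR = 10(65) + 6.25(171) − 5(76) − 161 = 650 + 1068.75 − 380 − 161 = 1177.75 kcal/day.
TEE = 1177.75 × 1.2 = 1413.3 kcal/day.
Required daily deficit = 0.4 × 7700 ÷ 7 = 440 kcal/day.
Target intake = 1413.3 − 440 = 973.3 kcal/day.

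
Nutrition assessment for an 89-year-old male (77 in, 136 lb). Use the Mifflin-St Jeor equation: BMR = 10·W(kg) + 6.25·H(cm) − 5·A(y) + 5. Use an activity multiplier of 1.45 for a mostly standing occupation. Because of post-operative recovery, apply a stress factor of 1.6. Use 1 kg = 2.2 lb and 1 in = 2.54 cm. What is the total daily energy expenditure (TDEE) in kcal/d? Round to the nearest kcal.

3249 kcal/d

Convert to metric: weight = 136 ÷ 2.2 = 61.8182 kg; height = 77 × 2.54 = 195.58 cm.
Mifflin-St Jeor (male): BMR = 10(61.8182) + 6.25(195.58) − 5(89) + 5 = 618.1818 + 1222.375 − 445 + 5 = 1400.5568 kcal/day.
TEE = BMR × activity factor = 1400.5568 × 1.45 = 2030.8074 kcal/day.
Apply stress factor: 2030.8074 × 1.6 = 3249.2918 kcal/day.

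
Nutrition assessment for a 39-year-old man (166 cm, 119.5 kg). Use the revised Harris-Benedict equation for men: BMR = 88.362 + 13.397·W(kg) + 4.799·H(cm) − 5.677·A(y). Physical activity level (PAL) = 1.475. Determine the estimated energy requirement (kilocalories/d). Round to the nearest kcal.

Harris-Benedict: BMR = 88.362 + 13.397(119.5) + 4.799(166) − 5.677(39) = 2264.5345 kcal/day.
TEE = BMR × activity factor = 2264.5345 × 1.475 = 3340.1884 kcal/day.

3340 kilocalories/d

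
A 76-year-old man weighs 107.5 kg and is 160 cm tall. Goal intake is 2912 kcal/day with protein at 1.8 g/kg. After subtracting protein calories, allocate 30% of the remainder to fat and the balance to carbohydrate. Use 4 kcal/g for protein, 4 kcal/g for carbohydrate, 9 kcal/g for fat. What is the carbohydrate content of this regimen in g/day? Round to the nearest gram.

Protein = 1.8 × 107.5 = 193.5 g → 193.5 × 4 = 774 kcal.
Non-protein calories = 2912 − 774 = 2138 kcal.
Fat: 30% × 2138 = 641.4 kcal; carbohydrate: 1496.6 kcal.
Carbohydrate: 1496.6 kcal ÷ 4 kcal/g = 374.15 g.

374 g/day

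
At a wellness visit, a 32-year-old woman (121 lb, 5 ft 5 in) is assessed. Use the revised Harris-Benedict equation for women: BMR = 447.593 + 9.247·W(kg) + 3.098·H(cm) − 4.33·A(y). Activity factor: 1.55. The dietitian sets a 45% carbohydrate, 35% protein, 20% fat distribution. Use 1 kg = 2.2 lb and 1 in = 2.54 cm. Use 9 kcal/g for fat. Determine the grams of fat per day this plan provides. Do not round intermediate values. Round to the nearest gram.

Convert to metric: weight = 121 ÷ 2.2 = 55 kg; height = (5×12 + 5) × 2.54 = 65 × 2.54 = 165.1 cm.
Harris-Benedict: BMR = 447.593 + 9.247(55) + 3.098(165.1) − 4.33(32) = 1329.0978 kcal/day.
TEE = 1329.0978 × 1.55 = 2060.1016 kcal/day.
Fat energy = 20% × 2060.1016 = 412.0203 kcal.
Fat = 412.0203 ÷ 9 kcal/g = 45.78 g.

46 g/day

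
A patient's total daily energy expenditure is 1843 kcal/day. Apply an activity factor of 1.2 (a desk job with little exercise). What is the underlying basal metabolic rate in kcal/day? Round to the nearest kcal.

1536 kcal/day

BMR = TEE ÷ activity factor = 1843 ÷ 1.2 = 1535.8333 kcal/day.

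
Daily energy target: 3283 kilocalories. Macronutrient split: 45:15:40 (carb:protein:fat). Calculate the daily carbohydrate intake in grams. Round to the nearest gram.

Carbohydrate energy = 45% × 3283 = 1477.35 kcal.
At 4 kcal/g: 1477.35 ÷ 4 = 369.3375 g.

369 g/day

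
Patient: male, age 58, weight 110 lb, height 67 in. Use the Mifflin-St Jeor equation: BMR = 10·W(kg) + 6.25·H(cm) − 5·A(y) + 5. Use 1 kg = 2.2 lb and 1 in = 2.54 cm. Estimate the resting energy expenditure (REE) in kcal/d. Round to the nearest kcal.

Convert to metric: weight = 110 ÷ 2.2 = 50 kg; height = 67 × 2.54 = 170.18 cm.
Mifflin-St Jeor (male): BMR = 10(50) + 6.25(170.18) − 5(58) + 5 = 500 + 1063.625 − 290 + 5 = 1278.625 kcal/day.

1279 kcal/d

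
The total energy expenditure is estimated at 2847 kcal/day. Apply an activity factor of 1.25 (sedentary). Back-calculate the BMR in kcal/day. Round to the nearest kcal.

BMR = TEE ÷ activity factor = 2847 ÷ 1.25 = 2277.6 kcal/day.

2278 kcal/day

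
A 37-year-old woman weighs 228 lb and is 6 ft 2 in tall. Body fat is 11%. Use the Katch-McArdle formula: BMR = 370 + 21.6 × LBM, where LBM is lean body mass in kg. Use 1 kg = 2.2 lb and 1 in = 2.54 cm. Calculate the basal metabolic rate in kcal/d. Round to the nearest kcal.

2362 kcal/d

Convert to metric: weight = 228 ÷ 2.2 = 103.6364 kg; height = (6×12 + 2) × 2.54 = 74 × 2.54 = 187.96 cm.
LBM = 103.6364 × (1 − 0.11) = 92.2364 kg. Katch-McArdle: BMR = 370 + 21.6 × 92.2364 = 2362.3055 kcal/day.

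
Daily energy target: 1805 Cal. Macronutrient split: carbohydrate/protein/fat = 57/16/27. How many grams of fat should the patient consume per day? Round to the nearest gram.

Fat energy = 27% × 1805 = 487.35 kcal.
At 9 kcal/g: 487.35 ÷ 9 = 54.15 g.

54 g/day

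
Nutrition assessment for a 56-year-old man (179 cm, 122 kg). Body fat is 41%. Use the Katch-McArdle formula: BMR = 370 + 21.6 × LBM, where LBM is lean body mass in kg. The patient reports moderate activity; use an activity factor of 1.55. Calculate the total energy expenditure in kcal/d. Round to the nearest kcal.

2983 kcal/d

LBM = 122 × (1 − 0.41) = 71.98 kg. Katch-McArdle: BMR = 370 + 21.6 × 71.98 = 1924.768 kcal/day.
TEE = BMR × activity factor = 1924.768 × 1.55 = 2983.3904 kcal/day.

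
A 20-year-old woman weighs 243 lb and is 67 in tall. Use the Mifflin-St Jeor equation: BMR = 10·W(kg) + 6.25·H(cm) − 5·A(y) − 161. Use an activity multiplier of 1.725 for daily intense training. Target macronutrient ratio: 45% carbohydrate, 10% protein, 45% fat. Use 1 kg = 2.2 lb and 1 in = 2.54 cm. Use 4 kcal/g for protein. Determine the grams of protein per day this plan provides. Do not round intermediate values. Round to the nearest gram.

82 g/day

Convert to metric: weight = 243 ÷ 2.2 = 110.4545 kg; height = 67 × 2.54 = 170.18 cm.
Mifflin-St Jeor (female): BMR = 10(110.4545) + 6.25(170.18) − 5(20) − 161 = 1104.5455 + 1063.625 − 100 − 161 = 1907.1705 kcal/day.
TEE = 1907.1705 × 1.725 = 3289.869 kcal/day.
Protein energy = 10% × 3289.869 = 328.9869 kcal.
Protein = 328.9869 ÷ 4 kcal/g = 82.2467 g.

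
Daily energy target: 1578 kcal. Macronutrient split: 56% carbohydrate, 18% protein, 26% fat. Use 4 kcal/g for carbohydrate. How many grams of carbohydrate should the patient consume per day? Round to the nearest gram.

Carbohydrate energy = 56% × 1578 = 883.68 kcal.
At 4 kcal/g: 883.68 ÷ 4 = 220.92 g.

221 g/day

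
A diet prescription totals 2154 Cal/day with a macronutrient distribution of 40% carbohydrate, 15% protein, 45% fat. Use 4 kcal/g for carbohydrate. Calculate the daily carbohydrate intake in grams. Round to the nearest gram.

215 g/day

Carbohydrate energy = 40% × 2154 = 861.6 kcal.
At 4 kcal/g: 861.6 ÷ 4 = 215.4 g.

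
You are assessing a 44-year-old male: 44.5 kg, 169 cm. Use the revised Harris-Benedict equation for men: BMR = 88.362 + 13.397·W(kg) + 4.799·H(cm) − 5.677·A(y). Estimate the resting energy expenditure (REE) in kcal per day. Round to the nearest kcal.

Harris-Benedict: BMR = 88.362 + 13.397(44.5) + 4.799(169) − 5.677(44) = 1245.7715 kcal/day.

1246 kcal per day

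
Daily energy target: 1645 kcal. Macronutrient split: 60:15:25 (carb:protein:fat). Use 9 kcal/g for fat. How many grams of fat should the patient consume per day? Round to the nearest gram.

46 g/day

Fat energy = 25% × 1645 = 411.25 kcal.
At 9 kcal/g: 411.25 ÷ 9 = 45.6944 g.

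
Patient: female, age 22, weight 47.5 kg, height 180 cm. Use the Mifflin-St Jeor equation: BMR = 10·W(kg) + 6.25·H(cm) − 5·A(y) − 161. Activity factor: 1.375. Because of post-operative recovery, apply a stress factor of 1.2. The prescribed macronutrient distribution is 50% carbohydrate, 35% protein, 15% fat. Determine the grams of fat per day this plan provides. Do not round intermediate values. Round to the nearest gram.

Mifflin-St Jeor (female): BMR = 10(47.5) + 6.25(180) − 5(22) − 161 = 475 + 1125 − 110 − 161 = 1329 kcal/day.
TEE = 1329 × 1.375 = 1827.375 kcal/day.
With stress factor 1.2: 1827.375 × 1.2 = 2192.85 kcal/day.
Fat energy = 15% × 2192.85 = 328.9275 kcal.
Fat = 328.9275 ÷ 9 kcal/g = 36.5475 g.

37 g/day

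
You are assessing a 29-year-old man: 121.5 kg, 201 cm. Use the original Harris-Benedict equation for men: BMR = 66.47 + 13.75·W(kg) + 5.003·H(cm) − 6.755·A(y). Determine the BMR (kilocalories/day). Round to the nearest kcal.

Harris-Benedict: BMR = 66.47 + 13.75(121.5) + 5.003(201) − 6.755(29) = 2546.803 kcal/day.

2547 kilocalories/day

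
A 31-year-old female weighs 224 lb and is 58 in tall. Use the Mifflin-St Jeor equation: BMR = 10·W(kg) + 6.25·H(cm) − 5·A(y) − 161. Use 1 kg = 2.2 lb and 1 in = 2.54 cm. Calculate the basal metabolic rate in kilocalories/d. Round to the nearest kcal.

1623 kilocalories/d

Convert to metric: weight = 224 ÷ 2.2 = 101.8182 kg; height = 58 × 2.54 = 147.32 cm.
Mifflin-St Jeor (female): BMR = 10(101.8182) + 6.25(147.32) − 5(31) − 161 = 1018.1818 + 920.75 − 155 − 161 = 1622.9318 kcal/day.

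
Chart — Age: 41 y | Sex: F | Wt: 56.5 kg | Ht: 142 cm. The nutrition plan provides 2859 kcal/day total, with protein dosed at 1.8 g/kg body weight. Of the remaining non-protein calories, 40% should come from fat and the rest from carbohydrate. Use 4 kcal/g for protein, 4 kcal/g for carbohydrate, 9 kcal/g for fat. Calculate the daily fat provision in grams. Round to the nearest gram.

Protein = 1.8 × 56.5 = 101.7 g → 101.7 × 4 = 406.8 kcal.
Non-protein calories = 2859 − 406.8 = 2452.2 kcal.
Fat: 40% × 2452.2 = 980.88 kcal; carbohydrate: 1471.32 kcal.
Fat: 980.88 kcal ÷ 9 kcal/g = 108.9867 g.

109 g/day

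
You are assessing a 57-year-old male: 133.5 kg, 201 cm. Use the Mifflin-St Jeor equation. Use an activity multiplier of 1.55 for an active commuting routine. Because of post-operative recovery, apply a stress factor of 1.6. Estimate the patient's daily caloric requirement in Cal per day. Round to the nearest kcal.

Mifflin-St Jeor (male): BMR = 10(133.5) + 6.25(201) − 5(57) + 5 = 1335 + 1256.25 − 285 + 5 = 2311.25 kcal/day.
TEE = BMR × activity factor = 2311.25 × 1.55 = 3582.4375 kcal/day.
Apply stress factor: 3582.4375 × 1.6 = 5731.9 kcal/day.

5732 Cal per day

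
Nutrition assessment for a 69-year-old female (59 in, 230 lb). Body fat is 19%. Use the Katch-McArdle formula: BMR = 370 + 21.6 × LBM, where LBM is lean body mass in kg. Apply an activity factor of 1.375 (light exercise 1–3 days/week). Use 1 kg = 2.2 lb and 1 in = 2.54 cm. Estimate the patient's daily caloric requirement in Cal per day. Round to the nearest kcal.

3024 Cal per day

Convert to metric: weight = 230 ÷ 2.2 = 104.5455 kg; height = 59 × 2.54 = 149.86 cm.
LBM = 104.5455 × (1 − 0.19) = 84.6818 kg. Katch-McArdle: BMR = 370 + 21.6 × 84.6818 = 2199.1273 kcal/day.
TEE = BMR × activity factor = 2199.1273 × 1.375 = 3023.8 kcal/day.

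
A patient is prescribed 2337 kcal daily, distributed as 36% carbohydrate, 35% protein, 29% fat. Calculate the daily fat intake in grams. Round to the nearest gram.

75 g/day

Fat energy = 29% × 2337 = 677.73 kcal.
At 9 kcal/g: 677.73 ÷ 9 = 75.3033 g.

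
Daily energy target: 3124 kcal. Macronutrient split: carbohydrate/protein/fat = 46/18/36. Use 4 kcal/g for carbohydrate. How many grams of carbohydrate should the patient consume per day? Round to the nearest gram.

359 g/day

Carbohydrate energy = 46% × 3124 = 1437.04 kcal.
At 4 kcal/g: 1437.04 ÷ 4 = 359.26 g.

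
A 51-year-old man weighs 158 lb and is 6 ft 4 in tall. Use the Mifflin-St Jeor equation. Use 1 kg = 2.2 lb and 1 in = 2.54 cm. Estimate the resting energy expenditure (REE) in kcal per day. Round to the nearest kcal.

1675 kcal per day

Convert to metric: weight = 158 ÷ 2.2 = 71.8182 kg; height = (6×12 + 4) × 2.54 = 76 × 2.54 = 193.04 cm.
Mifflin-St Jeor (male): BMR = 10(71.8182) + 6.25(193.04) − 5(51) + 5 = 718.1818 + 1206.5 − 255 + 5 = 1674.6818 kcal/day.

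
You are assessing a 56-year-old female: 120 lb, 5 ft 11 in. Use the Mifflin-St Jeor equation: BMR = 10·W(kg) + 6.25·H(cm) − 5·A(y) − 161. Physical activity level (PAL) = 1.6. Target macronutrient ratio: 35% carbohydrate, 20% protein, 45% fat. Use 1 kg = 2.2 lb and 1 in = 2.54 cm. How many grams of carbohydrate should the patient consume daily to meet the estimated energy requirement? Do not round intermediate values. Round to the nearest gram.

172 g/day

Convert to metric: weight = 120 ÷ 2.2 = 54.5455 kg; height = (5×12 + 11) × 2.54 = 71 × 2.54 = 180.34 cm.
Mifflin-St Jeor (female): BMR = 10(54.5455) + 6.25(180.34) − 5(56) − 161 = 545.4545 + 1127.125 − 280 − 161 = 1231.5795 kcal/day.
TEE = 1231.5795 × 1.6 = 1970.5273 kcal/day.
Carbohydrate energy = 35% × 1970.5273 = 689.6845 kcal.
Carbohydrate = 689.6845 ÷ 4 kcal/g = 172.4211 g.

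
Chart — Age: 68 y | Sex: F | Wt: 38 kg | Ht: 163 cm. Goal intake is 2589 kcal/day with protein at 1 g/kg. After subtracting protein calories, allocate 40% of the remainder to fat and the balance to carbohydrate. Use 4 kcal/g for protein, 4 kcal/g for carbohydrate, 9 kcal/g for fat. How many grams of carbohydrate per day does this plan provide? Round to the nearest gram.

366 g/day

Protein = 1 × 38 = 38 g → 38 × 4 = 152 kcal.
Non-protein calories = 2589 − 152 = 2437 kcal.
Fat: 40% × 2437 = 974.8 kcal; carbohydrate: 1462.2 kcal.
Carbohydrate: 1462.2 kcal ÷ 4 kcal/g = 365.55 g.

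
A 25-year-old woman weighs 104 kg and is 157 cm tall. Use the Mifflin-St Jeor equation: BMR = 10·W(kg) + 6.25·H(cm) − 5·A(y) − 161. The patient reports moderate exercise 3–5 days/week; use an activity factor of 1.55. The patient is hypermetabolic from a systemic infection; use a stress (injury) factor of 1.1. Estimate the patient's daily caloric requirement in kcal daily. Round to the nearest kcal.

2959 kcal daily

Mifflin-St Jeor (female): BMR = 10(104) + 6.25(157) − 5(25) − 161 = 1040 + 981.25 − 125 − 161 = 1735.25 kcal/day.
TEE = BMR × activity factor = 1735.25 × 1.55 = 2689.6375 kcal/day.
Apply stress factor: 2689.6375 × 1.1 = 2958.6013 kcal/day.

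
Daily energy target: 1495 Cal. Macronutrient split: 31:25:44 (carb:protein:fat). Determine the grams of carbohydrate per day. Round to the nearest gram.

116 g/day

Carbohydrate energy = 31% × 1495 = 463.45 kcal.
At 4 kcal/g: 463.45 ÷ 4 = 115.8625 g.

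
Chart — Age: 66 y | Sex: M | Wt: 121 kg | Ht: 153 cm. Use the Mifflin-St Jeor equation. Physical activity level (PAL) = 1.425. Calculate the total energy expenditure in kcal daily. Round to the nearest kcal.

Mifflin-St Jeor (male): BMR = 10(121) + 6.25(153) − 5(66) + 5 = 1210 + 956.25 − 330 + 5 = 1841.25 kcal/day.
TEE = BMR × activity factor = 1841.25 × 1.425 = 2623.7813 kcal/day.

2624 kcal daily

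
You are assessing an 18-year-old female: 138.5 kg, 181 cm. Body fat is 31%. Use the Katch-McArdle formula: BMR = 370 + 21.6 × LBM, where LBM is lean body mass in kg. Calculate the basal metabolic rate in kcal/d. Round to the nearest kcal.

2434 kcal/d

LBM = 138.5 × (1 − 0.31) = 95.565 kg. Katch-McArdle: BMR = 370 + 21.6 × 95.565 = 2434.204 kcal/day.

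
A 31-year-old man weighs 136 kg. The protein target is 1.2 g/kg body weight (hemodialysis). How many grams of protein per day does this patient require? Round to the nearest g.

Protein = 1.2 g/kg × 136 kg = 163.2 g/day.

163 g/day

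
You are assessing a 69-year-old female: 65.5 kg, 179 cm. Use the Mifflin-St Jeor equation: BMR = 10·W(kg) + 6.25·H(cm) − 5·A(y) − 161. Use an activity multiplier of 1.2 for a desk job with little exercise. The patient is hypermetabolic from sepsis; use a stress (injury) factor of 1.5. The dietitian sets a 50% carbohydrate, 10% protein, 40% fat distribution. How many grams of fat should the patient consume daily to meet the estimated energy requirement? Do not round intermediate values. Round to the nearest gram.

Mifflin-St Jeor (female): BMR = 10(65.5) + 6.25(179) − 5(69) − 161 = 655 + 1118.75 − 345 − 161 = 1267.75 kcal/day.
TEE = 1267.75 × 1.2 = 1521.3 kcal/day.
With stress factor 1.5: 1521.3 × 1.5 = 2281.95 kcal/day.
Fat energy = 40% × 2281.95 = 912.78 kcal.
Fat = 912.78 ÷ 9 kcal/g = 101.42 g.

101 g/day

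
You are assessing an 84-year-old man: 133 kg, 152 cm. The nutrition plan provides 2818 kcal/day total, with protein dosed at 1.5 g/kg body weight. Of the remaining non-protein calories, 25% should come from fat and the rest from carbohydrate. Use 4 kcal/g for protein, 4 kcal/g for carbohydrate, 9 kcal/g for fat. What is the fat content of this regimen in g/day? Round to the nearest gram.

56 g/day

Protein = 1.5 × 133 = 199.5 g → 199.5 × 4 = 798 kcal.
Non-protein calories = 2818 − 798 = 2020 kcal.
Fat: 25% × 2020 = 505 kcal; carbohydrate: 1515 kcal.
Fat: 505 kcal ÷ 9 kcal/g = 56.1111 g.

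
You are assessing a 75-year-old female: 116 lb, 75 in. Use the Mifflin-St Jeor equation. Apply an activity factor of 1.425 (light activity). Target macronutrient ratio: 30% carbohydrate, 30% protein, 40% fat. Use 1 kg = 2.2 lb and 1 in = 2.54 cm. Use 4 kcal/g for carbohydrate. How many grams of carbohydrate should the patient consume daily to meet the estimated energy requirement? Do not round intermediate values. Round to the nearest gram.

Convert to metric: weight = 116 ÷ 2.2 = 52.7273 kg; height = 75 × 2.54 = 190.5 cm.
Mifflin-St Jeor (female): BMR = 10(52.7273) + 6.25(190.5) − 5(75) − 161 = 527.2727 + 1190.625 − 375 − 161 = 1181.8977 kcal/day.
TEE = 1181.8977 × 1.425 = 1684.2043 kcal/day.
Carbohydrate energy = 30% × 1684.2043 = 505.2613 kcal.
Carbohydrate = 505.2613 ÷ 4 kcal/g = 126.3153 g.

126 g/day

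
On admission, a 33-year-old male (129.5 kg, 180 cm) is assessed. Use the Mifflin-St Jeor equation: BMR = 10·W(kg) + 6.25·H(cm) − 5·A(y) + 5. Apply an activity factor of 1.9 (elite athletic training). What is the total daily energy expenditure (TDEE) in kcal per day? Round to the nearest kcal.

Mifflin-St Jeor (male): BMR = 10(129.5) + 6.25(180) − 5(33) + 5 = 1295 + 1125 − 165 + 5 = 2260 kcal/day.
TEE = BMR × activity factor = 2260 × 1.9 = 4294 kcal/day.

4294 kcal per day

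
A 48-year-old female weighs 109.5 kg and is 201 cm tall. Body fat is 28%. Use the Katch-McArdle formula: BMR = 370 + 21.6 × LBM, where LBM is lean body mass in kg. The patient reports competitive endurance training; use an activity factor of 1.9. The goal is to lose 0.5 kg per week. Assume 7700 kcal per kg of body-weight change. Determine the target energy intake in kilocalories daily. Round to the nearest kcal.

3389 kilocalories daily

LBM = 109.5 × (1 − 0.28) = 78.84 kg. Katch-McArdle: BMR = 370 + 21.6 × 78.84 = 2072.944 kcal/day.
TEE = 2072.944 × 1.9 = 3938.5936 kcal/day.
Required daily deficit = 0.5 × 7700 ÷ 7 = 550 kcal/day.
Target intake = 3938.5936 − 550 = 3388.5936 kcal/day.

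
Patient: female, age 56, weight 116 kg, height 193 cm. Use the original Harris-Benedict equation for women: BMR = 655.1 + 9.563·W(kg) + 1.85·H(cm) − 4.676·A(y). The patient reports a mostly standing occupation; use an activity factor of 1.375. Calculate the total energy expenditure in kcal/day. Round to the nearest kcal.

2557 kcal/day

Harris-Benedict: BMR = 655.1 + 9.563(116) + 1.85(193) − 4.676(56) = 1859.602 kcal/day.
TEE = BMR × activity factor = 1859.602 × 1.375 = 2556.9528 kcal/day.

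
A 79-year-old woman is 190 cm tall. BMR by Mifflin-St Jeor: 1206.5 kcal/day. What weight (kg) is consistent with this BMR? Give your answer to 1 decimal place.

1206.5 = 10·W + 6.25(190) − 5(79) − 161
10·W = 1206.5 − 631.5 = 575, so W = 57.5 kg.

57.5 kg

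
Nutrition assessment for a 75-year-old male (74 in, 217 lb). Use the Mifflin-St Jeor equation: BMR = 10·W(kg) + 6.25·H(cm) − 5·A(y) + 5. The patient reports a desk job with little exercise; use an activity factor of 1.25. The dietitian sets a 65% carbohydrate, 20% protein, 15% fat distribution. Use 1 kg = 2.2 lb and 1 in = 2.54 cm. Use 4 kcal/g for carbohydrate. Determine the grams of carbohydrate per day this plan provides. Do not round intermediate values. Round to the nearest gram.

364 g/day

Convert to metric: weight = 217 ÷ 2.2 = 98.6364 kg; height = 74 × 2.54 = 187.96 cm.
Mifflin-St Jeor (male): BMR = 10(98.6364) + 6.25(187.96) − 5(75) + 5 = 986.3636 + 1174.75 − 375 + 5 = 1791.1136 kcal/day.
TEE = 1791.1136 × 1.25 = 2238.892 kcal/day.
Carbohydrate energy = 65% × 2238.892 = 1455.2798 kcal.
Carbohydrate = 1455.2798 ÷ 4 kcal/g = 363.82 g.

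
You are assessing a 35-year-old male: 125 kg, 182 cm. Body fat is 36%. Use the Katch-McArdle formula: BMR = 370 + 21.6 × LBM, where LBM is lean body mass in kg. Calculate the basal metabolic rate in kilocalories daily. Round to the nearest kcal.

2098 kilocalories daily

LBM = 125 × (1 − 0.36) = 80 kg. Katch-McArdle: BMR = 370 + 21.6 × 80 = 2098 kcal/day.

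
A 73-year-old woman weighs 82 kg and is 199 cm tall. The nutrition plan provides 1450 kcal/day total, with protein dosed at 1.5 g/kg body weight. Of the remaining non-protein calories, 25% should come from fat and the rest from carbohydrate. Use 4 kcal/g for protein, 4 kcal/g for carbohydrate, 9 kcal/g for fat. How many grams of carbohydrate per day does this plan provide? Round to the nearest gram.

180 g/day

Protein = 1.5 × 82 = 123 g → 123 × 4 = 492 kcal.
Non-protein calories = 1450 − 492 = 958 kcal.
Fat: 25% × 958 = 239.5 kcal; carbohydrate: 718.5 kcal.
Carbohydrate: 718.5 kcal ÷ 4 kcal/g = 179.625 g.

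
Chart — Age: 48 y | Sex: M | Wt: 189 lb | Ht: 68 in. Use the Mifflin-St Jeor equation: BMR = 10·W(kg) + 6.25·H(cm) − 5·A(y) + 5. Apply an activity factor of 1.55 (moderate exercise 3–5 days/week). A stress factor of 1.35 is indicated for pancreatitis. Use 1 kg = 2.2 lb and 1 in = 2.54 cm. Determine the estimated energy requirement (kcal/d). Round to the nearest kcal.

Convert to metric: weight = 189 ÷ 2.2 = 85.9091 kg; height = 68 × 2.54 = 172.72 cm.
Mifflin-St Jeor (male): BMR = 10(85.9091) + 6.25(172.72) − 5(48) + 5 = 859.0909 + 1079.5 − 240 + 5 = 1703.5909 kcal/day.
TEE = BMR × activity factor = 1703.5909 × 1.55 = 2640.5659 kcal/day.
Apply stress factor: 2640.5659 × 1.35 = 3564.764 kcal/day.

3565 kcal/d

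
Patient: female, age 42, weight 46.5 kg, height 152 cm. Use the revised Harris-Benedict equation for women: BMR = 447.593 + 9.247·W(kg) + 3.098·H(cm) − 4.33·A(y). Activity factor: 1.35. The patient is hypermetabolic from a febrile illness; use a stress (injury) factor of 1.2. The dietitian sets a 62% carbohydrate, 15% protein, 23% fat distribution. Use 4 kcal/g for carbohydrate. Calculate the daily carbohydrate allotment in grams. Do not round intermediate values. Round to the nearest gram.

Harris-Benedict: BMR = 447.593 + 9.247(46.5) + 3.098(152) − 4.33(42) = 1166.6145 kcal/day.
TEE = 1166.6145 × 1.35 = 1574.9296 kcal/day.
With stress factor 1.2: 1574.9296 × 1.2 = 1889.9155 kcal/day.
Carbohydrate energy = 62% × 1889.9155 = 1171.7476 kcal.
Carbohydrate = 1171.7476 ÷ 4 kcal/g = 292.9369 g.

293 g/day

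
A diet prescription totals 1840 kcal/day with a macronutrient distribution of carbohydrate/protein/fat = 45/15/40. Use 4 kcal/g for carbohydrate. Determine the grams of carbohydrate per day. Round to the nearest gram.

Carbohydrate energy = 45% × 1840 = 828 kcal.
At 4 kcal/g: 828 ÷ 4 = 207 g.

207 g/day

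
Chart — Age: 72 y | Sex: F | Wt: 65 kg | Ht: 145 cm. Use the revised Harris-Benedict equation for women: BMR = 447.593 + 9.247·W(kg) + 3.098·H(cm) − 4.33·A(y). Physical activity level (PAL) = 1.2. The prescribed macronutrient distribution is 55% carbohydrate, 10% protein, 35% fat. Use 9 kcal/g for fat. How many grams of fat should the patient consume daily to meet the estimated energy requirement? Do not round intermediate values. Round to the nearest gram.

55 g/day

Harris-Benedict: BMR = 447.593 + 9.247(65) + 3.098(145) − 4.33(72) = 1186.098 kcal/day.
TEE = 1186.098 × 1.2 = 1423.3176 kcal/day.
Fat energy = 35% × 1423.3176 = 498.1612 kcal.
Fat = 498.1612 ÷ 9 kcal/g = 55.3512 g.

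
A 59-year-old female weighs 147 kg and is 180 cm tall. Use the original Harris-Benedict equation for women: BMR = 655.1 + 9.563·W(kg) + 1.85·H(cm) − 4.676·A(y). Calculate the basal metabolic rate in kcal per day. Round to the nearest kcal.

2118 kcal per day

Harris-Benedict: BMR = 655.1 + 9.563(147) + 1.85(180) − 4.676(59) = 2117.977 kcal/day.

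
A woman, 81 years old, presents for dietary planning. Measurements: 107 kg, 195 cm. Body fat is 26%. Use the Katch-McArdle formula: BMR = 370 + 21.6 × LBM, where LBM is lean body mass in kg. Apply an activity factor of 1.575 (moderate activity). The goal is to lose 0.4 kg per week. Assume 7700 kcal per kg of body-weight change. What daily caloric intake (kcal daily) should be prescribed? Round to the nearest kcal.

LBM = 107 × (1 − 0.26) = 79.18 kg. Katch-McArdle: BMR = 370 + 21.6 × 79.18 = 2080.288 kcal/day.
TEE = 2080.288 × 1.575 = 3276.4536 kcal/day.
Required daily deficit = 0.4 × 7700 ÷ 7 = 440 kcal/day.
Target intake = 3276.4536 − 440 = 2836.4536 kcal/day.

2836 kcal daily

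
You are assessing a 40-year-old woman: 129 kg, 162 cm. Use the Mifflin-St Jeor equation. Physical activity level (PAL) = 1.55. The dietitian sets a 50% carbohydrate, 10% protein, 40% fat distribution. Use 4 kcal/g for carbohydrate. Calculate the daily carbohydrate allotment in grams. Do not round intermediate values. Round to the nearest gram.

376 g/day

Mifflin-St Jeor (female): BMR = 10(129) + 6.25(162) − 5(40) − 161 = 1290 + 1012.5 − 200 − 161 = 1941.5 kcal/day.
TEE = 1941.5 × 1.55 = 3009.325 kcal/day.
Carbohydrate energy = 50% × 3009.325 = 1504.6625 kcal.
Carbohydrate = 1504.6625 ÷ 4 kcal/g = 376.1656 g.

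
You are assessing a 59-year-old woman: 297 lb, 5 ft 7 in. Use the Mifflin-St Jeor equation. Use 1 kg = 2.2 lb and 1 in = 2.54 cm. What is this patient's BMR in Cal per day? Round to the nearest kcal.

1958 Cal per day

Convert to metric: weight = 297 ÷ 2.2 = 135 kg; height = (5×12 + 7) × 2.54 = 67 × 2.54 = 170.18 cm.
Mifflin-St Jeor (female): BMR = 10(135) + 6.25(170.18) − 5(59) − 161 = 1350 + 1063.625 − 295 − 161 = 1957.625 kcal/day.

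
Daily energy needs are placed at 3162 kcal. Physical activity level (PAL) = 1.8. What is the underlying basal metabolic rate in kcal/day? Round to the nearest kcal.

1757 kcal/day

BMR = TEE ÷ activity factor = 3162 ÷ 1.8 = 1756.6667 kcal/day.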